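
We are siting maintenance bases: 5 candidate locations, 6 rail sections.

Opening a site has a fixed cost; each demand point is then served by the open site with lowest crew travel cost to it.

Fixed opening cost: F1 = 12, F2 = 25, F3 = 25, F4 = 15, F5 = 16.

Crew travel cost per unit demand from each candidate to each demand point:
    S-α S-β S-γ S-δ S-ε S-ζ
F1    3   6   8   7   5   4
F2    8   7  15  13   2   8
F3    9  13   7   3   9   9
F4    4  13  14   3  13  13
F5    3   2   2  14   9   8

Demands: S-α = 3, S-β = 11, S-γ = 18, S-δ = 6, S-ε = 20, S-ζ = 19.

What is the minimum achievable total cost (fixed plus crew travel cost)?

Open {F1, F2, F4, F5}: assign each demand point to its cheapest open site.
  S-α→F1 3×3=9, S-β→F5 11×2=22, S-γ→F5 18×2=36, S-δ→F4 6×3=18, S-ε→F2 20×2=40, S-ζ→F1 19×4=76
  crew travel cost 201, fixed 68 → total 269.
Compare {F1, F2, F5}: crew travel cost 225 + fixed 53 = 278.
Compare {F1, F2, F3, F5}: crew travel cost 201 + fixed 78 = 279.
Compare {F1, F2, F3, F4, F5}: crew travel cost 201 + fixed 93 = 294.
All other subsets cost ≥ 278. Minimum total cost: 269.

269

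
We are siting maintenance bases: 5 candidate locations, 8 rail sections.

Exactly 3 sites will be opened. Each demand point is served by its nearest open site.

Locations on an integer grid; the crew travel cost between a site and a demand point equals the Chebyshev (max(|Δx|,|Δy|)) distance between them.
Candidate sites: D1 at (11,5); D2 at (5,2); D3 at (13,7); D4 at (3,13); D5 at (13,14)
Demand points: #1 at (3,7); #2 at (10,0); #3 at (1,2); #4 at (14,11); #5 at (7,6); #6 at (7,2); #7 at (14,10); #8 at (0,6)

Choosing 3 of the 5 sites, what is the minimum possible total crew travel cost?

31

Open {D2, D3, D5}.
  #1→D2 5, #2→D2 5, #3→D2 4, #4→D5 3, #5→D2 4, #6→D2 2, #7→D3 3, #8→D2 5  ⇒ total 31.
Compare {D1, D2, D3}: total 32.
Compare {D1, D2, D5}: total 32.
No size-3 selection does better; minimum is 31.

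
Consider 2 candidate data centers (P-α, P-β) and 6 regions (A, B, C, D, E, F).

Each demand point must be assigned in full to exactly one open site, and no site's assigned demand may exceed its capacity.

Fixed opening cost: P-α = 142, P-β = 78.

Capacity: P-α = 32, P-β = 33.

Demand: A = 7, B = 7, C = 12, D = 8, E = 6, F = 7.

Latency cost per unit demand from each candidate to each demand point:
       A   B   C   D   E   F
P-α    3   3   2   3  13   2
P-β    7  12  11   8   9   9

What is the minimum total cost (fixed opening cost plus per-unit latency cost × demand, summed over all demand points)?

446

Open {P-α, P-β}; cheapest assignment that respects the capacities:
  P-α (cap 32, load 26): B, C, F — cost 7×3 + 12×2 + 7×2 = 59
  P-β (cap 33, load 21): A, D, E — cost 7×7 + 8×8 + 6×9 = 167
  Shipping 226, fixed 220 → total 446.
  Any other capacity-feasible assignment to {P-α, P-β} ships for at least 226.
Total demand is 47 and no other set of sites has combined capacity ≥ 47, so {P-α, P-β} is the only feasible choice of open sites. Minimum: 446.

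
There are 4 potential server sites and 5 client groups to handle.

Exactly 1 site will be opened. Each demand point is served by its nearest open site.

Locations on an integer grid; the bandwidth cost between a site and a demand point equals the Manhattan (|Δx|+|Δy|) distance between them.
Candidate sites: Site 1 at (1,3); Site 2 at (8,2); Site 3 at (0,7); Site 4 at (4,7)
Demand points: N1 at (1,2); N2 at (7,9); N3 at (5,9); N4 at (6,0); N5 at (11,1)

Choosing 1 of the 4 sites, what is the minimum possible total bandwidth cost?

33

Open {Site 2}.
  N1→Site 2 7, N2→Site 2 8, N3→Site 2 10, N4→Site 2 4, N5→Site 2 4  ⇒ total 33.
Compare {Site 4}: total 38.
Compare {Site 1}: total 43.
No size-1 selection does better; minimum is 33.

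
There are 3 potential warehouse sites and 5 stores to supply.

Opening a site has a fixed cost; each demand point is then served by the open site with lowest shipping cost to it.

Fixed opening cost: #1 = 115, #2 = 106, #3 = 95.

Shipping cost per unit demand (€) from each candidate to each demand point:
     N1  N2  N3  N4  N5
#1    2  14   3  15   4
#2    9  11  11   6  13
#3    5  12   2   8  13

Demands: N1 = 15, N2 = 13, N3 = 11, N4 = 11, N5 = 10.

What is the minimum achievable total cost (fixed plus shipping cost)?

Open {#1, #2}: assign each demand point to its cheapest open site.
  N1→#1 15×2=30, N2→#2 13×11=143, N3→#1 11×3=33, N4→#2 11×6=66, N5→#1 10×4=40
  shipping cost 312, fixed 221 → total 533.
Compare {#1, #3}: shipping cost 336 + fixed 210 = 546.
Compare {#1}: shipping cost 450 + fixed 115 = 565.
Compare {#3}: shipping cost 471 + fixed 95 = 566.
All other subsets cost ≥ 546. Minimum total cost: 533.

533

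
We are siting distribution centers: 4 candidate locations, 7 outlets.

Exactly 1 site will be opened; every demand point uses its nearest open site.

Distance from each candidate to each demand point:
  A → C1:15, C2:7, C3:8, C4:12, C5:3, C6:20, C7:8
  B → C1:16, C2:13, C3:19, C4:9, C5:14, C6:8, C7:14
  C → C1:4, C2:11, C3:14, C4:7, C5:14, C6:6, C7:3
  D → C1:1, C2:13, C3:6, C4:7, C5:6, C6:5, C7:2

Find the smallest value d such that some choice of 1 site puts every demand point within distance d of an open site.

Open {D}.
  Farthest demand point is C2 at distance 13 (to D); all others are ≤ 13.
With {C} the worst case is 14.
With {B} the worst case is 19.
No size-1 selection achieves below 13.

13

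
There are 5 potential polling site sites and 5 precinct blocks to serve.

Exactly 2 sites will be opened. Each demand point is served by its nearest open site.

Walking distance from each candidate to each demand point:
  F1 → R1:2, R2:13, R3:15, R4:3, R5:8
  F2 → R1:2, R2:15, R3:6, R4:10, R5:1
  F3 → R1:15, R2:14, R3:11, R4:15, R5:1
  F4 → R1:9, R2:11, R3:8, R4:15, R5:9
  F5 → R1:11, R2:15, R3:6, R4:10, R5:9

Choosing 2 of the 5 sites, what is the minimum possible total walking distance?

25

Open {F1, F2}.
  R1→F1 2, R2→F1 13, R3→F2 6, R4→F1 3, R5→F2 1  ⇒ total 25.
Compare {F1, F3}: total 30.
Compare {F2, F4}: total 30.
No size-2 selection does better; minimum is 25.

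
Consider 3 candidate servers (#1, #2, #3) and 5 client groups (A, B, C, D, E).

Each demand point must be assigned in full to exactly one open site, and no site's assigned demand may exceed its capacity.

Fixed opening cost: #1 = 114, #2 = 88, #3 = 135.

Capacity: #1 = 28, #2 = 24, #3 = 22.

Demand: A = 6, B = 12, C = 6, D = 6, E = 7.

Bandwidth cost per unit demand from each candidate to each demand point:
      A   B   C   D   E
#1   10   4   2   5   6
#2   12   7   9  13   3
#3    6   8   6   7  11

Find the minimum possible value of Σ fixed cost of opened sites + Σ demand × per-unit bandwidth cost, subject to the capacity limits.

385

Open {#1, #2}; cheapest assignment that respects the capacities:
  #1 (cap 28, load 24): B, C, D — cost 12×4 + 6×2 + 6×5 = 90
  #2 (cap 24, load 13): A, E — cost 6×12 + 7×3 = 93
  Shipping 183, fixed 202 → total 385.
  Any other capacity-feasible assignment to {#1, #2} ships for at least 183.
Compare {#1, #3}: its best feasible assignment gives total 429.
Compare {#2, #3}: its best feasible assignment gives total 442.
Every other set of open sites that can feasibly serve all demand totals ≥ 429 even under its best assignment. Minimum: 385.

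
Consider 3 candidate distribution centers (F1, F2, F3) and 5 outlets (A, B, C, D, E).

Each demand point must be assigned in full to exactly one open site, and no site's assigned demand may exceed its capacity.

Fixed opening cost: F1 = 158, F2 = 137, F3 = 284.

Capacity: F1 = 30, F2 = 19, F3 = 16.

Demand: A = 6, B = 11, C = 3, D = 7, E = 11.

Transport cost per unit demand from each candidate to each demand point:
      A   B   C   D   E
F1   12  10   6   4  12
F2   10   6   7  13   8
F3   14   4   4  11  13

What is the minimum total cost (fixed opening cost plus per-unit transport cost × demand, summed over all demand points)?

599

Open {F1, F2}; cheapest assignment that respects the capacities:
  F1 (cap 30, load 21): C, D, E — cost 3×6 + 7×4 + 11×12 = 178
  F2 (cap 19, load 17): A, B — cost 6×10 + 11×6 = 126
  Shipping 304, fixed 295 → total 599.
  Any other capacity-feasible assignment to {F1, F2} ships for at least 304.
Compare {F1, F3}: its best feasible assignment gives total 730.
Compare {F1, F2, F3}: its best feasible assignment gives total 811.
Every other set of open sites that can feasibly serve all demand totals ≥ 730 even under its best assignment. Minimum: 599.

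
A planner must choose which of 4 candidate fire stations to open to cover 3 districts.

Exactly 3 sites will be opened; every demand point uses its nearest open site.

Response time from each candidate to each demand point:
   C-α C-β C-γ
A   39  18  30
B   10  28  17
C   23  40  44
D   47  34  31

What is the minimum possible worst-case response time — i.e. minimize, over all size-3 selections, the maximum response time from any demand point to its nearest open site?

Open {A, B, C}.
  Farthest demand point is C-β at response time 18 (to A); all others are ≤ 18.
With {A, B, D} the worst case is 18.
With {B, C, D} the worst case is 28.
No size-3 selection achieves below 18.

18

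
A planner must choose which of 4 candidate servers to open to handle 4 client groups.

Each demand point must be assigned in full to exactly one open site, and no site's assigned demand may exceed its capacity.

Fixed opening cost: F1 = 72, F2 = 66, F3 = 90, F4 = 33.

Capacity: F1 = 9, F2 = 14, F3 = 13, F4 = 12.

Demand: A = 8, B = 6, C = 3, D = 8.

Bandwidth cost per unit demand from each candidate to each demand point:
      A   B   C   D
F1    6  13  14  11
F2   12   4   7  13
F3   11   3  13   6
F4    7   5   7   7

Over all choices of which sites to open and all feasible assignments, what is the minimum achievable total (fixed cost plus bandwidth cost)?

Open {F2, F4}; cheapest assignment that respects the capacities:
  F2 (cap 14, load 14): A, B — cost 8×12 + 6×4 = 120
  F4 (cap 12, load 11): C, D — cost 3×7 + 8×7 = 77
  Shipping 197, fixed 99 → total 296.
  Any other capacity-feasible assignment to {F2, F4} ships for at least 197.
Compare {F1, F2, F4}: its best feasible assignment gives total 320.
Compare {F1, F3, F4}: its best feasible assignment gives total 338.
Every other set of open sites that can feasibly serve all demand totals ≥ 320 even under its best assignment. Minimum: 296.

296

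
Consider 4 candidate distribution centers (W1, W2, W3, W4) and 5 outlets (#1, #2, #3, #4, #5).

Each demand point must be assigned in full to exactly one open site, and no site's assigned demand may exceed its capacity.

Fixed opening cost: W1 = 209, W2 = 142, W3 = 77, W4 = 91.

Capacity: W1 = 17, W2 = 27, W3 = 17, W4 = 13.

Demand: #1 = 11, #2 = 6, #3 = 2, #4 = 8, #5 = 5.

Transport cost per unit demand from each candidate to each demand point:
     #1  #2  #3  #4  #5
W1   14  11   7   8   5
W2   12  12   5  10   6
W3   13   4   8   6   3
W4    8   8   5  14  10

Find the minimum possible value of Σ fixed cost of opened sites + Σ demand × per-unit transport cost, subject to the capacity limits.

463

Open {W2, W3}; cheapest assignment that respects the capacities:
  W2 (cap 27, load 18): #1, #3, #5 — cost 11×12 + 2×5 + 5×6 = 172
  W3 (cap 17, load 14): #2, #4 — cost 6×4 + 8×6 = 72
  Shipping 244, fixed 219 → total 463.
  Any other capacity-feasible assignment to {W2, W3} ships for at least 244.
Compare {W2, W3, W4}: its best feasible assignment gives total 510.
Compare {W2, W4}: its best feasible assignment gives total 513.
Every other set of open sites that can feasibly serve all demand totals ≥ 510 even under its best assignment. Minimum: 463.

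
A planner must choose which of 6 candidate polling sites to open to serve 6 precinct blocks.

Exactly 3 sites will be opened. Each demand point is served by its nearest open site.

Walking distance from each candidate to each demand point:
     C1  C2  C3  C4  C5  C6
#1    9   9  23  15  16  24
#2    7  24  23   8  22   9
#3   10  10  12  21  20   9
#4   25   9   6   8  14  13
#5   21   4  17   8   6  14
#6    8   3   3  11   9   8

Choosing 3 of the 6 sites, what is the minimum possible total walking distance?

Open {#2, #5, #6}.
  C1→#2 7, C2→#6 3, C3→#6 3, C4→#2 8, C5→#5 6, C6→#6 8  ⇒ total 35.
Compare {#1, #5, #6}: total 36.
Compare {#3, #5, #6}: total 36.
No size-3 selection does better; minimum is 35.

35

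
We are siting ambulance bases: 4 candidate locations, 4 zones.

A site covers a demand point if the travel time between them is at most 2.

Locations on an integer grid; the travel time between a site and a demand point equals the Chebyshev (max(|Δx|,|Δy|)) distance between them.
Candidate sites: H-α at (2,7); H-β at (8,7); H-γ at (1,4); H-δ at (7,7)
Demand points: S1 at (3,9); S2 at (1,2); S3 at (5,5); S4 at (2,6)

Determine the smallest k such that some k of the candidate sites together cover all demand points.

3

Coverage sets (demand points within 2 of each site):
  H-α: {S1, S4}
  H-β: {}
  H-γ: {S2, S4}
  H-δ: {S3}
No 2 sites suffice: every size-2 union leaves at least one demand point uncovered.
But {H-α, H-γ, H-δ} covers everything, so the minimum is 3.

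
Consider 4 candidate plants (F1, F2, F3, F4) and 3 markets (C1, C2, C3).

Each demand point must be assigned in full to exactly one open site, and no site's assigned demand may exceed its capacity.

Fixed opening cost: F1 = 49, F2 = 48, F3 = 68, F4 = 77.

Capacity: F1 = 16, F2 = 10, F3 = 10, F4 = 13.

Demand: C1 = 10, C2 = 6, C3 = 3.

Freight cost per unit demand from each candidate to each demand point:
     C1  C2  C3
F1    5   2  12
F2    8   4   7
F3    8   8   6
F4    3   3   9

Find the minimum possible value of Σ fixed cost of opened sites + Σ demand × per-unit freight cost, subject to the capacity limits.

180

Open {F1, F2}; cheapest assignment that respects the capacities:
  F1 (cap 16, load 16): C1, C2 — cost 10×5 + 6×2 = 62
  F2 (cap 10, load 3): C3 — cost 3×7 = 21
  Shipping 83, fixed 97 → total 180.
  Any other capacity-feasible assignment to {F1, F2} ships for at least 83.
Compare {F1, F4}: its best feasible assignment gives total 195.
Compare {F1, F3}: its best feasible assignment gives total 197.
Every other set of open sites that can feasibly serve all demand totals ≥ 195 even under its best assignment. Minimum: 180.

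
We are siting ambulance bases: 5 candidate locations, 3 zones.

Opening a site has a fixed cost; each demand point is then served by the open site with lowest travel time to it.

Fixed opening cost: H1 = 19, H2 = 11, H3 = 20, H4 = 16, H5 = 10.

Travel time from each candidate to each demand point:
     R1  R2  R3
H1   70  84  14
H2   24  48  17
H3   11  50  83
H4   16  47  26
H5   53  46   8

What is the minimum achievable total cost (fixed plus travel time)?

95

Open {H3, H5}: assign each demand point to its cheapest open site.
  R1→H3 11, R2→H5 46, R3→H5 8
  travel time 65, fixed 30 → total 95.
Compare {H4, H5}: travel time 70 + fixed 26 = 96.
Compare {H2, H5}: travel time 78 + fixed 21 = 99.
Compare {H2}: travel time 89 + fixed 11 = 100.
All other subsets cost ≥ 96. Minimum total cost: 95.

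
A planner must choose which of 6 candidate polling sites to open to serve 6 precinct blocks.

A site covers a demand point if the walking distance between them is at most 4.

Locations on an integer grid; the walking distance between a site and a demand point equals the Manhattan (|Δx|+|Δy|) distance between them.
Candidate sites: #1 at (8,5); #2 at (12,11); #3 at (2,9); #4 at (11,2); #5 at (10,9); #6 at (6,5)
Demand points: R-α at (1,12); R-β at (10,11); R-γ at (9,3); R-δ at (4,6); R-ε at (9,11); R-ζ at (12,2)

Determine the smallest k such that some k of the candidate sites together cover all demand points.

4

Coverage sets (demand points within 4 of each site):
  #1: {R-γ}
  #2: {R-β, R-ε}
  #3: {R-α}
  #4: {R-γ, R-ζ}
  #5: {R-β, R-ε}
  #6: {R-δ}
No 3 sites suffice: every size-3 union leaves at least one demand point uncovered.
But {#2, #3, #4, #6} covers everything, so the minimum is 4.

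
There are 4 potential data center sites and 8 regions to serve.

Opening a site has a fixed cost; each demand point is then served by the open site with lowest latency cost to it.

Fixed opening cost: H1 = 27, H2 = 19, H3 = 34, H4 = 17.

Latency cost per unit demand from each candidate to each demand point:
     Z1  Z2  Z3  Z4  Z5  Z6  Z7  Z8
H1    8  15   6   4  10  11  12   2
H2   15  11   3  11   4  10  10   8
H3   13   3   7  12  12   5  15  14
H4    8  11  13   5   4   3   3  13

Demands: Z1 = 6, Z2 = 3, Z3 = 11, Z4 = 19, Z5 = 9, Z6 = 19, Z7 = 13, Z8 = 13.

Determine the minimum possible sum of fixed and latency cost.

411

Open {H1, H2, H4}: assign each demand point to its cheapest open site.
  Z1→H1 6×8=48, Z2→H2 3×11=33, Z3→H2 11×3=33, Z4→H1 19×4=76, Z5→H2 9×4=36, Z6→H4 19×3=57, Z7→H4 13×3=39, Z8→H1 13×2=26
  latency cost 348, fixed 63 → total 411.
Compare {H1, H2, H3, H4}: latency cost 324 + fixed 97 = 421.
Compare {H1, H4}: latency cost 381 + fixed 44 = 425.
Compare {H1, H3, H4}: latency cost 357 + fixed 78 = 435.
All other subsets cost ≥ 421. Minimum total cost: 411.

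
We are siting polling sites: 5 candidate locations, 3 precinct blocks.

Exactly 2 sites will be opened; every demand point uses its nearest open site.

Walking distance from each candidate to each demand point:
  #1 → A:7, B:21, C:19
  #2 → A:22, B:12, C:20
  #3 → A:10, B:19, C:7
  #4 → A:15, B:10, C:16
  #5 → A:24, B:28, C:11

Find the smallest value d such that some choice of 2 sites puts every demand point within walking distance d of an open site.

Open {#3, #4}.
  Farthest demand point is A at walking distance 10 (to #3); all others are ≤ 10.
With {#2, #3} the worst case is 12.
With {#4, #5} the worst case is 15.
No size-2 selection achieves below 10.

10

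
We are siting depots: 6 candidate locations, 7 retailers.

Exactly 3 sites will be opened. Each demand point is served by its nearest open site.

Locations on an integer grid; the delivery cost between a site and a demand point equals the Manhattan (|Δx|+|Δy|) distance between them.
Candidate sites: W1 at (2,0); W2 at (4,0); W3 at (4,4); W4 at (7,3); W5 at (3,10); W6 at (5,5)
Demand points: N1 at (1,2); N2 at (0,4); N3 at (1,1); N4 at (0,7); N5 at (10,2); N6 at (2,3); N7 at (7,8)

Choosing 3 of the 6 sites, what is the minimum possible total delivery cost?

Open {W1, W3, W4}.
  N1→W1 3, N2→W3 4, N3→W1 2, N4→W3 7, N5→W4 4, N6→W1 3, N7→W4 5  ⇒ total 28.
Compare {W1, W4, W5}: total 29.
Compare {W1, W4, W6}: total 30.
No size-3 selection does better; minimum is 28.

28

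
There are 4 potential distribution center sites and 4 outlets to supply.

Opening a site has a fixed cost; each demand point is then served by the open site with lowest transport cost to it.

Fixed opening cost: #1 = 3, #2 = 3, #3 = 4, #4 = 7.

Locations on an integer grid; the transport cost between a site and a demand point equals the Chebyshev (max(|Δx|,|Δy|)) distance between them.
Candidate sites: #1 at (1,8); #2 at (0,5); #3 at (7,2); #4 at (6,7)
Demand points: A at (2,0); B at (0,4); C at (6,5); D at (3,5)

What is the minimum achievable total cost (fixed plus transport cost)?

Open {#2}: assign each demand point to its cheapest open site.
  A→#2 5, B→#2 1, C→#2 6, D→#2 3
  transport cost 15, fixed 3 → total 18.
Compare {#2, #3}: transport cost 12 + fixed 7 = 19.
Compare {#1, #2}: transport cost 14 + fixed 6 = 20.
Compare {#2, #4}: transport cost 11 + fixed 10 = 21.
All other subsets cost ≥ 19. Minimum total cost: 18.

18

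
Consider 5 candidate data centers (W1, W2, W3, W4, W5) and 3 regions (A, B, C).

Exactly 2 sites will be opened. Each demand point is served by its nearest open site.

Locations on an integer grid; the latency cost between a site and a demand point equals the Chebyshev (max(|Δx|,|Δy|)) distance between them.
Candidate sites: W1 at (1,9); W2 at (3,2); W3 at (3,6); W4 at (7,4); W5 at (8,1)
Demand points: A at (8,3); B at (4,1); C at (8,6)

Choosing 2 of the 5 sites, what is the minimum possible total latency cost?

Open {W2, W4}.
  A→W4 1, B→W2 1, C→W4 2  ⇒ total 4.
Compare {W1, W4}: total 6.
Compare {W3, W4}: total 6.
No size-2 selection does better; minimum is 4.

4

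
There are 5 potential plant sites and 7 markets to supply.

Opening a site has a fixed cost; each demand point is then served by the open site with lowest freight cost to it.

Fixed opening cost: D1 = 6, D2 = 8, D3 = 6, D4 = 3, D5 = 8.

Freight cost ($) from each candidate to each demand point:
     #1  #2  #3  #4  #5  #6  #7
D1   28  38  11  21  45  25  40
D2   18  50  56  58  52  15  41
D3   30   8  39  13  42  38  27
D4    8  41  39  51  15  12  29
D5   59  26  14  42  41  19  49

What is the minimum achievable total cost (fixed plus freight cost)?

Open {D1, D3, D4}: assign each demand point to its cheapest open site.
  #1→D4 8, #2→D3 8, #3→D1 11, #4→D3 13, #5→D4 15, #6→D4 12, #7→D3 27
  freight cost 94, fixed 15 → total 109.
Compare {D3, D4, D5}: freight cost 97 + fixed 17 = 114.
Compare {D1, D2, D3, D4}: freight cost 94 + fixed 23 = 117.
Compare {D1, D3, D4, D5}: freight cost 94 + fixed 23 = 117.
All other subsets cost ≥ 114. Minimum total cost: 109.

109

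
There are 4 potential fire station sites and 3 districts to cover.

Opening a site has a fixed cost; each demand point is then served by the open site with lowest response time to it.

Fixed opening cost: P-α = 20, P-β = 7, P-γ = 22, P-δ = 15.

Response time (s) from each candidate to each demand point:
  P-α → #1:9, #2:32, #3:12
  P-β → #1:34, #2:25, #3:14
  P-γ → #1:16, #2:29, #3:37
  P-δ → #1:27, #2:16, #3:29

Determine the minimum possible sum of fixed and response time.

Open {P-α, P-δ}: assign each demand point to its cheapest open site.
  #1→P-α 9, #2→P-δ 16, #3→P-α 12
  response time 37, fixed 35 → total 72.
Compare {P-α}: response time 53 + fixed 20 = 73.
Compare {P-α, P-β}: response time 46 + fixed 27 = 73.
Compare {P-β, P-δ}: response time 57 + fixed 22 = 79.
All other subsets cost ≥ 73. Minimum total cost: 72.

72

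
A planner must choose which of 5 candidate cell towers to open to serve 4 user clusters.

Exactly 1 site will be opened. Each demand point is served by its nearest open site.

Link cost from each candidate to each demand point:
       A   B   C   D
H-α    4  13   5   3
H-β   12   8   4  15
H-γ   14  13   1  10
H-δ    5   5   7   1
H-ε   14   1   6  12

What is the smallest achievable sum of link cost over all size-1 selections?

Open {H-δ}.
  A→H-δ 5, B→H-δ 5, C→H-δ 7, D→H-δ 1  ⇒ total 18.
Compare {H-α}: total 25.
Compare {H-ε}: total 33.
No size-1 selection does better; minimum is 18.

18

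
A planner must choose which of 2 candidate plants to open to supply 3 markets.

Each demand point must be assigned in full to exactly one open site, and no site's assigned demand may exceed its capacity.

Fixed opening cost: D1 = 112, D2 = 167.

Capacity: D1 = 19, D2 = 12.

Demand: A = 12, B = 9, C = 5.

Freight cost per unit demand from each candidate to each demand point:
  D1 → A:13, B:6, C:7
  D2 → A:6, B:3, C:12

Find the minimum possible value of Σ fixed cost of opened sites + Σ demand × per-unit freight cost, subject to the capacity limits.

Open {D1, D2}; cheapest assignment that respects the capacities:
  D1 (cap 19, load 14): B, C — cost 9×6 + 5×7 = 89
  D2 (cap 12, load 12): A — cost 12×6 = 72
  Shipping 161, fixed 279 → total 440.
  Any other capacity-feasible assignment to {D1, D2} ships for at least 161.
Total demand is 26 and no other set of sites has combined capacity ≥ 26, so {D1, D2} is the only feasible choice of open sites. Minimum: 440.

440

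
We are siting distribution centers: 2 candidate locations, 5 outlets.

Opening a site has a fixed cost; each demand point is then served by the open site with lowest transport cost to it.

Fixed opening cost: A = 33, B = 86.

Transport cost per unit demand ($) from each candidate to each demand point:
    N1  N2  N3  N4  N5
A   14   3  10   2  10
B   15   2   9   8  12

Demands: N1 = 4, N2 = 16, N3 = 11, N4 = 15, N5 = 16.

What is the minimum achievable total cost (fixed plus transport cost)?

Open {A}: assign each demand point to its cheapest open site.
  N1→A 4×14=56, N2→A 16×3=48, N3→A 11×10=110, N4→A 15×2=30, N5→A 16×10=160
  transport cost 404, fixed 33 → total 437.
Compare {A, B}: transport cost 377 + fixed 119 = 496.
Compare {B}: transport cost 503 + fixed 86 = 589.

437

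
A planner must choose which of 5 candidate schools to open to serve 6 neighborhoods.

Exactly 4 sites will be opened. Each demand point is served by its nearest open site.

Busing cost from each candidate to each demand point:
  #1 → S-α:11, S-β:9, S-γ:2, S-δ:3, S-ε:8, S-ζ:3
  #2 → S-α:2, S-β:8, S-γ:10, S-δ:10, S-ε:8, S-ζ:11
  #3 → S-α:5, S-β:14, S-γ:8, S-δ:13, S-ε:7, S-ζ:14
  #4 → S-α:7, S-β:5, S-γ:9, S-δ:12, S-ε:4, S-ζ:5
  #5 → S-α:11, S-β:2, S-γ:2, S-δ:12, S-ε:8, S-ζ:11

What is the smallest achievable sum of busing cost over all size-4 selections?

Open {#1, #2, #4, #5}.
  S-α→#2 2, S-β→#5 2, S-γ→#1 2, S-δ→#1 3, S-ε→#4 4, S-ζ→#1 3  ⇒ total 16.
Compare {#1, #2, #3, #4}: total 19.
Compare {#1, #2, #3, #5}: total 19.
No size-4 selection does better; minimum is 16.

16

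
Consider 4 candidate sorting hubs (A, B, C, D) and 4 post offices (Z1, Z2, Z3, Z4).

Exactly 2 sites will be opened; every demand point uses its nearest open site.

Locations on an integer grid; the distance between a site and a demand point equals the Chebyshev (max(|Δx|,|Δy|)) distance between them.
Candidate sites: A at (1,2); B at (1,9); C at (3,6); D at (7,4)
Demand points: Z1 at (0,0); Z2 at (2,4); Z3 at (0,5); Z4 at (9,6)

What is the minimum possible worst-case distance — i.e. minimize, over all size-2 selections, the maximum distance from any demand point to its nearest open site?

Open {A, D}.
  Farthest demand point is Z3 at distance 3 (to A); all others are ≤ 3.
With {A, C} the worst case is 6.
With {B, C} the worst case is 6.
No size-2 selection achieves below 3.

3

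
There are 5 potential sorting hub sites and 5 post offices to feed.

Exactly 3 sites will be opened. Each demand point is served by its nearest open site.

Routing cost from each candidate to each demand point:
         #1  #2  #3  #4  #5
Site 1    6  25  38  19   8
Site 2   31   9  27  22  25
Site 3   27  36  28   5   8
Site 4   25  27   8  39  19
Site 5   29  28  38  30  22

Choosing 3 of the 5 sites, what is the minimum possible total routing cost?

Open {Site 1, Site 2, Site 4}.
  #1→Site 1 6, #2→Site 2 9, #3→Site 4 8, #4→Site 1 19, #5→Site 1 8  ⇒ total 50.
Compare {Site 1, Site 3, Site 4}: total 52.
Compare {Site 1, Site 2, Site 3}: total 55.
No size-3 selection does better; minimum is 50.

50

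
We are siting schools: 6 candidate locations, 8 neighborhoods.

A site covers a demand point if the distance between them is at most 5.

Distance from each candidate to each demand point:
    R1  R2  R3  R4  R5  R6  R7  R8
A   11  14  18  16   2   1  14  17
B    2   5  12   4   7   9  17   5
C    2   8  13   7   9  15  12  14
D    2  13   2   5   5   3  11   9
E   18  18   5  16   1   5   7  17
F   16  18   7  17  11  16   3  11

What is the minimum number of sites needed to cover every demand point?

3

Coverage sets (demand points within 5 of each site):
  A: {R5, R6}
  B: {R1, R2, R4, R8}
  C: {R1}
  D: {R1, R3, R4, R5, R6}
  E: {R3, R5, R6}
  F: {R7}
No 2 sites suffice: every size-2 union leaves at least one demand point uncovered.
But {B, D, F} covers everything, so the minimum is 3.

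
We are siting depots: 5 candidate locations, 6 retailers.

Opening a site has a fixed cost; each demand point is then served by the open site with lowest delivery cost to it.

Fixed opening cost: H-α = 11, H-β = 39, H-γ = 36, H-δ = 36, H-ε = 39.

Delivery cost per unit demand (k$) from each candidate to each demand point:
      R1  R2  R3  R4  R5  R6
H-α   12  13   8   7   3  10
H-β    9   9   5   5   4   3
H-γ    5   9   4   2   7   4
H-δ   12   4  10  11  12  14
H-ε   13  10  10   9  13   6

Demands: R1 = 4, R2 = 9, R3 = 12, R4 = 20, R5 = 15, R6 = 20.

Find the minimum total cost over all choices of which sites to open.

352

Open {H-α, H-γ, H-δ}: assign each demand point to its cheapest open site.
  R1→H-γ 4×5=20, R2→H-δ 9×4=36, R3→H-γ 12×4=48, R4→H-γ 20×2=40, R5→H-α 15×3=45, R6→H-γ 20×4=80
  delivery cost 269, fixed 83 → total 352.
Compare {H-α, H-γ}: delivery cost 314 + fixed 47 = 361.
Compare {H-α, H-β, H-γ, H-δ}: delivery cost 249 + fixed 122 = 371.
Compare {H-β, H-γ, H-δ}: delivery cost 264 + fixed 111 = 375.
All other subsets cost ≥ 361. Minimum total cost: 352.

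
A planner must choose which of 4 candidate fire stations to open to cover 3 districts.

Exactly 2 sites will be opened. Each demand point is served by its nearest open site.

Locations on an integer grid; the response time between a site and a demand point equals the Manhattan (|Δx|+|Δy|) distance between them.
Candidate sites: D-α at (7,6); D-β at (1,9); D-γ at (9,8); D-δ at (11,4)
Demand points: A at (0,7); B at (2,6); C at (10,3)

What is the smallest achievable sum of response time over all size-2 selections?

Open {D-β, D-δ}.
  A→D-β 3, B→D-β 4, C→D-δ 2  ⇒ total 9.
Compare {D-α, D-β}: total 13.
Compare {D-β, D-γ}: total 13.
No size-2 selection does better; minimum is 9.

9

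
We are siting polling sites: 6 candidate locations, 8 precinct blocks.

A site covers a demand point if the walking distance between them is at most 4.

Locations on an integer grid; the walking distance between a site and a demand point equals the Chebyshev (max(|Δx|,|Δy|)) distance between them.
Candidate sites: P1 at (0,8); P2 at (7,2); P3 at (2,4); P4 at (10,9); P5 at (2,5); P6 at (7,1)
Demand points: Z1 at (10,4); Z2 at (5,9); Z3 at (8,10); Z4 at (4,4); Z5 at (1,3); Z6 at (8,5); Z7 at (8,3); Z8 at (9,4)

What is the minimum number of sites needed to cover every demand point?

3

Coverage sets (demand points within 4 of each site):
  P1: {Z4}
  P2: {Z1, Z4, Z6, Z7, Z8}
  P3: {Z4, Z5}
  P4: {Z3, Z6}
  P5: {Z2, Z4, Z5}
  P6: {Z1, Z4, Z6, Z7, Z8}
No 2 sites suffice: every size-2 union leaves at least one demand point uncovered.
But {P2, P4, P5} covers everything, so the minimum is 3.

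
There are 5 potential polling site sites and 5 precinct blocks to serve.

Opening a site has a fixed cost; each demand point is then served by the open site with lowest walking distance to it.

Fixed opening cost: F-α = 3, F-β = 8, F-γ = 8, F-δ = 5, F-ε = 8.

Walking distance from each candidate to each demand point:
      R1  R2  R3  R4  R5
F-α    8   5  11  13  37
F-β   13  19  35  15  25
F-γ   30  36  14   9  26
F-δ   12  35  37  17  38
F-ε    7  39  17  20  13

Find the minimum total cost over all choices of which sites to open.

60

Open {F-α, F-ε}: assign each demand point to its cheapest open site.
  R1→F-ε 7, R2→F-α 5, R3→F-α 11, R4→F-α 13, R5→F-ε 13
  walking distance 49, fixed 11 → total 60.
Compare {F-α, F-γ, F-ε}: walking distance 45 + fixed 19 = 64.
Compare {F-α, F-δ, F-ε}: walking distance 49 + fixed 16 = 65.
Compare {F-α, F-β, F-ε}: walking distance 49 + fixed 19 = 68.
All other subsets cost ≥ 64. Minimum total cost: 60.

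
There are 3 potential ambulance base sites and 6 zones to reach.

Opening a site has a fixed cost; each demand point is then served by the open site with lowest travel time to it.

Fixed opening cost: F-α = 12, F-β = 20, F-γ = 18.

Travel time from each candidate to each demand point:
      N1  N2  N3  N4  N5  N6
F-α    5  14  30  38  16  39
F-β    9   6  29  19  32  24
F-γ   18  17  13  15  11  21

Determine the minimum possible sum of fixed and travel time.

109

Open {F-α, F-γ}: assign each demand point to its cheapest open site.
  N1→F-α 5, N2→F-α 14, N3→F-γ 13, N4→F-γ 15, N5→F-γ 11, N6→F-γ 21
  travel time 79, fixed 30 → total 109.
Compare {F-γ}: travel time 95 + fixed 18 = 113.
Compare {F-β, F-γ}: travel time 75 + fixed 38 = 113.
Compare {F-α, F-β, F-γ}: travel time 71 + fixed 50 = 121.
All other subsets cost ≥ 113. Minimum total cost: 109.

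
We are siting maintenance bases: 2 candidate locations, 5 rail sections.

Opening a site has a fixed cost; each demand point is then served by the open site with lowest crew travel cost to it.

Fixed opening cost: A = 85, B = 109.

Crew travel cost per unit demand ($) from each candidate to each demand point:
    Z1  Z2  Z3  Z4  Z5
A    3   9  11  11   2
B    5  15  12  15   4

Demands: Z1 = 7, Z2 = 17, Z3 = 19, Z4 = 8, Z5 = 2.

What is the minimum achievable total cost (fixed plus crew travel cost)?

560

Open {A}: assign each demand point to its cheapest open site.
  Z1→A 7×3=21, Z2→A 17×9=153, Z3→A 19×11=209, Z4→A 8×11=88, Z5→A 2×2=4
  crew travel cost 475, fixed 85 → total 560.
Compare {A, B}: crew travel cost 475 + fixed 194 = 669.
Compare {B}: crew travel cost 646 + fixed 109 = 755.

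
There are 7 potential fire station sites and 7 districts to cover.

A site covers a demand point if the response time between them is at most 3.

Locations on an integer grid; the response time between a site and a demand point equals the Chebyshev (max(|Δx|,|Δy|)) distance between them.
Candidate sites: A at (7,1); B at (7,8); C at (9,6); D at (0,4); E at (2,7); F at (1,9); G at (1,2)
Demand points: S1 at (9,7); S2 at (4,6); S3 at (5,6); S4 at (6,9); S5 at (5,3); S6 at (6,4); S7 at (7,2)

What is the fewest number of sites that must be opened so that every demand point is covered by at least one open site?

Coverage sets (demand points within 3 of each site):
  A: {S5, S6, S7}
  B: {S1, S2, S3, S4}
  C: {S1, S4, S6}
  D: {}
  E: {S2, S3}
  F: {S2}
  G: {}
No single site covers all 7 demand points.
But {A, B} covers everything, so the minimum is 2.

2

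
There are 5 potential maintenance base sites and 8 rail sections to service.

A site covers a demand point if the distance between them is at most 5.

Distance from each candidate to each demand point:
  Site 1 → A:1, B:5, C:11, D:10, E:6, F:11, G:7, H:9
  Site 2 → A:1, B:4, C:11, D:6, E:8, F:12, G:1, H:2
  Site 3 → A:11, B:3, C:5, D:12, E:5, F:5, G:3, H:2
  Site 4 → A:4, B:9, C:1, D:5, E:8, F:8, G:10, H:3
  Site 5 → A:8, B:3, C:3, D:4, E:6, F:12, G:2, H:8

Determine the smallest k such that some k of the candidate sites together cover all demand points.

2

Coverage sets (demand points within 5 of each site):
  Site 1: {A, B}
  Site 2: {A, B, G, H}
  Site 3: {B, C, E, F, G, H}
  Site 4: {A, C, D, H}
  Site 5: {B, C, D, G}
No single site covers all 8 demand points.
But {Site 3, Site 4} covers everything, so the minimum is 2.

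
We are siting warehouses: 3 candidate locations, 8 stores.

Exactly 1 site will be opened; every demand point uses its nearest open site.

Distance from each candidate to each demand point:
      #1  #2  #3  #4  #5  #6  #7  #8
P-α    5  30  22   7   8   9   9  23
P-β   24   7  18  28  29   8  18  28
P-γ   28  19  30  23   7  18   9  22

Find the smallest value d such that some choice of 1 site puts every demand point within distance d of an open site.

29

Open {P-β}.
  Farthest demand point is #5 at distance 29 (to P-β); all others are ≤ 29.
With {P-α} the worst case is 30.
With {P-γ} the worst case is 30.
No size-1 selection achieves below 29.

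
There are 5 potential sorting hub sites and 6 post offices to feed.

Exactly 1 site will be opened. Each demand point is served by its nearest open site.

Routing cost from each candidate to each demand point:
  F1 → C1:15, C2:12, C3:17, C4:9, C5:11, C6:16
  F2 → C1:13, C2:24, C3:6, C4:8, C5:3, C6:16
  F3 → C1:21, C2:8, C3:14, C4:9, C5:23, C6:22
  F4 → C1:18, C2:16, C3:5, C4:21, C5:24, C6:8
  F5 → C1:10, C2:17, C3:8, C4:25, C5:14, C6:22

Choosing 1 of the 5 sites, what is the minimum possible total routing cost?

70

Open {F2}.
  C1→F2 13, C2→F2 24, C3→F2 6, C4→F2 8, C5→F2 3, C6→F2 16  ⇒ total 70.
Compare {F1}: total 80.
Compare {F4}: total 92.
No size-1 selection does better; minimum is 70.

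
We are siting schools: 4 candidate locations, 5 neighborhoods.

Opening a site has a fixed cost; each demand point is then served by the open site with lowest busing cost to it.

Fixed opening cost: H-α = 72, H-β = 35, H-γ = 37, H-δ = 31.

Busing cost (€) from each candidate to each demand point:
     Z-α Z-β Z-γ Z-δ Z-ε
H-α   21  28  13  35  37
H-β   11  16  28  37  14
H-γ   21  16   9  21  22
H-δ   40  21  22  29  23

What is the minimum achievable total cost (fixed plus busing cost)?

126

Open {H-γ}: assign each demand point to its cheapest open site.
  Z-α→H-γ 21, Z-β→H-γ 16, Z-γ→H-γ 9, Z-δ→H-γ 21, Z-ε→H-γ 22
  busing cost 89, fixed 37 → total 126.
Compare {H-β}: busing cost 106 + fixed 35 = 141.
Compare {H-β, H-γ}: busing cost 71 + fixed 72 = 143.
Compare {H-γ, H-δ}: busing cost 89 + fixed 68 = 157.
All other subsets cost ≥ 141. Minimum total cost: 126.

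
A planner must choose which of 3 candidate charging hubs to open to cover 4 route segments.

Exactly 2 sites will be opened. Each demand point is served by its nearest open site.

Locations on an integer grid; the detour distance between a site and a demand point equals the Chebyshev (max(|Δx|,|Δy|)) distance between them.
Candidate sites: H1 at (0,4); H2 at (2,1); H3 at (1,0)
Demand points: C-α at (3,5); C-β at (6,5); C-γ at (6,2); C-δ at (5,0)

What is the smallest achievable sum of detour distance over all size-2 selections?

14

Open {H1, H2}.
  C-α→H1 3, C-β→H2 4, C-γ→H2 4, C-δ→H2 3  ⇒ total 14.
Compare {H2, H3}: total 15.
Compare {H1, H3}: total 17.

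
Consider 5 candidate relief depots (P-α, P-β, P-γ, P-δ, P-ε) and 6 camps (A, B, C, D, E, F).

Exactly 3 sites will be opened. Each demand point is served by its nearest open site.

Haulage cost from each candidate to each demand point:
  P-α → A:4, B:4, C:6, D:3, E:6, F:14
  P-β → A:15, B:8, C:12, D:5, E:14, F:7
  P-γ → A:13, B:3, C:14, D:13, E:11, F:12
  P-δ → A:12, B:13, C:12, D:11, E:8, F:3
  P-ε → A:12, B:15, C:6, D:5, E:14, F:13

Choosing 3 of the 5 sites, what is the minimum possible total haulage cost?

Open {P-α, P-γ, P-δ}.
  A→P-α 4, B→P-γ 3, C→P-α 6, D→P-α 3, E→P-α 6, F→P-δ 3  ⇒ total 25.
Compare {P-α, P-β, P-δ}: total 26.
Compare {P-α, P-δ, P-ε}: total 26.
No size-3 selection does better; minimum is 25.

25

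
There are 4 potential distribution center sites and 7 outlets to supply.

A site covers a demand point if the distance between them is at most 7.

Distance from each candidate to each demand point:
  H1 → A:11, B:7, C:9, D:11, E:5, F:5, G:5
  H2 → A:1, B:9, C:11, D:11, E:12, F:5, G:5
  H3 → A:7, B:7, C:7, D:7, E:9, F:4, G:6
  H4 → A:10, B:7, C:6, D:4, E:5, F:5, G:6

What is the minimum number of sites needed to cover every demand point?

2

Coverage sets (demand points within 7 of each site):
  H1: {B, E, F, G}
  H2: {A, F, G}
  H3: {A, B, C, D, F, G}
  H4: {B, C, D, E, F, G}
No single site covers all 7 demand points.
But {H1, H3} covers everything, so the minimum is 2.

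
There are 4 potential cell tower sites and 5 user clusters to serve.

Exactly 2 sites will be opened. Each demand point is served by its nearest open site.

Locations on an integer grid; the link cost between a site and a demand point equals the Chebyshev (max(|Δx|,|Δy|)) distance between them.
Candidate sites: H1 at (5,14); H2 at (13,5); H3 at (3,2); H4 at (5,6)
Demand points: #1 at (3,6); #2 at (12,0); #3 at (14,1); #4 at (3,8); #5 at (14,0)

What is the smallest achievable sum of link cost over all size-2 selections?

18

Open {H2, H4}.
  #1→H4 2, #2→H2 5, #3→H2 4, #4→H4 2, #5→H2 5  ⇒ total 18.
Compare {H2, H3}: total 24.
Compare {H1, H2}: total 28.
No size-2 selection does better; minimum is 18.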